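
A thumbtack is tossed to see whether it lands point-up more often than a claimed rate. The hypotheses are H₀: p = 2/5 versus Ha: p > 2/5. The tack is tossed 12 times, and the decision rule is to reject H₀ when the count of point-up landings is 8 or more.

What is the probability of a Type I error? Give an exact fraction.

2798336/48828125

α = P(reject H₀ | H₀ true) = P(X ≥ 8 | p = 2/5), with X ~ Binomial(12, 2/5).
Summing C(12,j)(2/5)^j(3/5)^{12−j} for j = 8,…,12 gives 2798336/48828125.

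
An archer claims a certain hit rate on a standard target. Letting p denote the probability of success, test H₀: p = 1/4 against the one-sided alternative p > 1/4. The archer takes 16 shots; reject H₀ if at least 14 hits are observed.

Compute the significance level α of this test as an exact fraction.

α = P(reject H₀ | H₀ true) = P(X ≥ 14 | p = 1/4), with X ~ Binomial(16, 1/4).
Summing C(16,j)(1/4)^j(3/4)^{16−j} for j = 14,…,16 gives 1129/4294967296.

1129/4294967296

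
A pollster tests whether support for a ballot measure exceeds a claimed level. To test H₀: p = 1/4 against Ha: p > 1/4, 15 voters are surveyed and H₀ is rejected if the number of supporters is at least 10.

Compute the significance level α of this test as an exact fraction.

Under H₀, K ~ Binomial(15, 1/4), and α = P(K ≥ 10).
Adding the binomial terms for j = 10 through 15 with p = 1/4 yields 426785/536870912.

426785/536870912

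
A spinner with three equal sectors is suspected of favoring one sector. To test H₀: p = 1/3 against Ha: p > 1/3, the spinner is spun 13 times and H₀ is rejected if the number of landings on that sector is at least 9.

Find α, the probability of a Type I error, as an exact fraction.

α = P(reject H₀ | H₀ true) = P(K ≥ 9 | p = 1/3), with K ~ Binomial(13, 1/3).
P(K ≥ 9) = Σ_{j=9}^{13} C(13,j)·(1/3)^j·(2/3)^{13-j} = 521/59049.

521/59049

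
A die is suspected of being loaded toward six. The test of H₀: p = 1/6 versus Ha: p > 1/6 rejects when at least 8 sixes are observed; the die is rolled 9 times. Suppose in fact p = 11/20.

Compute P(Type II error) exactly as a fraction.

123069745737/128000000000

A Type II error is failing to reject when Ha holds: with p = 11/20, β = P(Y ≤ 7).
Adding the binomial probabilities P(Y=0)+…+P(Y=7) at p = 11/20 gives 123069745737/128000000000.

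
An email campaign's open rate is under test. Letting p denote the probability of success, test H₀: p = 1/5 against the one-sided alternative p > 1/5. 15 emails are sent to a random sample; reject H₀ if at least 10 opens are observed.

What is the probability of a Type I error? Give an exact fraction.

Under H₀, S ~ Binomial(15, 1/5), and α = P(S ≥ 10).
Adding the binomial terms for j = 10 through 15 with p = 1/5 yields 3455373/30517578125.

3455373/30517578125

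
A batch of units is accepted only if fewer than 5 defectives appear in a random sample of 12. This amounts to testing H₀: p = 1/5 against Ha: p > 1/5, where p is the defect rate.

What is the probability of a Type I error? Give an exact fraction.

3542749/48828125

The significance level is the probability, assuming p = 1/5, of seeing 5 or more defectives in 12 draws.
Computing the lower-tail complement: 1 − 45285376/48828125 = 3542749/48828125.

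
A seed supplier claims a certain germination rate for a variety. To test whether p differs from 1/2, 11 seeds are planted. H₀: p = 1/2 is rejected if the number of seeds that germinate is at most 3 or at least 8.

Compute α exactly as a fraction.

α = P(K ≤ 3 or K ≥ 8 | p = 1/2), K ~ Binomial(11, 1/2).
The two tails are symmetric, so α = 2·(1 + 11 + 55 + 165)/2^11 = 464/2048 = 29/128.

29/128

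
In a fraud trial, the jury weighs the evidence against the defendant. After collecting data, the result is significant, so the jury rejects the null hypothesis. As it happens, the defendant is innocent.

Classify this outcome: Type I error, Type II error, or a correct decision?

Type I error

The conventional null hypothesis here is that the defendant is innocent.
H₀ was rejected, but H₀ is actually true.
Rejecting a true null hypothesis is a Type I error (false positive).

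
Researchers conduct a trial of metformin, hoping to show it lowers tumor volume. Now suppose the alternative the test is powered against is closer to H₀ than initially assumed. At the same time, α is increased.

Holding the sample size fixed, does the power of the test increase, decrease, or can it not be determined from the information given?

Cannot be determined from the information given.

The first change alone would make β increase; the second alone would make β decrease. Which effect dominates depends on the magnitudes, which are not given.
Since power = 1 − β, the effect on power is likewise indeterminate.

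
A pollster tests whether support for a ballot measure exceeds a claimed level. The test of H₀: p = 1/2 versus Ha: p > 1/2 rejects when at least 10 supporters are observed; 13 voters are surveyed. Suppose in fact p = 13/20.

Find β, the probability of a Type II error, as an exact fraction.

739046497348117/1024000000000000

Under the alternative p = 13/20, X ~ Binomial(13, 13/20); β is the probability the test does not reject, P(X < 10).
Equivalently, β = 1 − P(X ≥ 10) = 739046497348117/1024000000000000.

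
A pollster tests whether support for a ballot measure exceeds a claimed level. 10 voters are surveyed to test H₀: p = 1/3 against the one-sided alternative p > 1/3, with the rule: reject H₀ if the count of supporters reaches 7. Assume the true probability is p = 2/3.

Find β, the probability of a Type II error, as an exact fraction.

8675/19683

β = P(fail to reject H₀ | Ha true) = P(X ≤ 6 | p = 2/3), X ~ Binomial(10, 2/3).
Summing C(10,j)·(2/3)^j·(1/3)^{10-j} for j = 0..6 gives 8675/19683.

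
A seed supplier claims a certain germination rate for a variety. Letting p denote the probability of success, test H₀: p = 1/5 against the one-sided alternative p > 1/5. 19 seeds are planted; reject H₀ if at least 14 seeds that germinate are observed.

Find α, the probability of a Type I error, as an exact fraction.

12964157/19073486328125

α = P(reject H₀ | H₀ true) = P(K ≥ 14 | p = 1/5), with K ~ Binomial(19, 1/5).
Adding the binomial terms for j = 14 through 19 with p = 1/5 yields 12964157/19073486328125.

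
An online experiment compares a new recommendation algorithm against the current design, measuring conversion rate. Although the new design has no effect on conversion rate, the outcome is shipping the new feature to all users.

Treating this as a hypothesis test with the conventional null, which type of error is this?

Type I error

The null hypothesis here is that the new design has no effect on conversion rate.
'Shipping the new feature to all users' corresponds to rejecting H₀.
H₀ was rejected but H₀ is true — a Type I error (false positive).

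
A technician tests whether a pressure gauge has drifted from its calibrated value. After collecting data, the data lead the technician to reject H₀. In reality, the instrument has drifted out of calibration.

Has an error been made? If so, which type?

The conventional null hypothesis here is that the instrument is correctly calibrated.
The test rejected a false H₀ — the decision matches the true state.

No error — this is a correct decision.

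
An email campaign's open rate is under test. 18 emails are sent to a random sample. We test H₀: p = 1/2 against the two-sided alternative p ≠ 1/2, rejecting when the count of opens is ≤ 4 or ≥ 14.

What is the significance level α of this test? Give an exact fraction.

α = P(S ≤ 4 or S ≥ 14 | p = 1/2), S ~ Binomial(18, 1/2).
By symmetry, α = 2·P(S ≤ 4) = 2·(1 + 18 + 153 + 816 + 3060)/262144 = 8096/262144 = 253/8192.

253/8192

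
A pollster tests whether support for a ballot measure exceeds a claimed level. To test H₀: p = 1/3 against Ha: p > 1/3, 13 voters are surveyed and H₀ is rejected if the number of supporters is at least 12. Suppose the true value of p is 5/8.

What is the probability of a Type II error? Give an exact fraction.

134753406597/137438953472

β = P(fail to reject H₀ | Ha true) = P(K ≤ 11 | p = 5/8), K ~ Binomial(13, 5/8).
Equivalently, β = 1 − P(K ≥ 12) = 134753406597/137438953472.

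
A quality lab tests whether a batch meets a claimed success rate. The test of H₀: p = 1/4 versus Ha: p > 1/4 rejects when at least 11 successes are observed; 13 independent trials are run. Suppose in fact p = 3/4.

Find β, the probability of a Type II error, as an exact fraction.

22394171/33554432

β = P(fail to reject H₀ | Ha true) = P(X ≤ 10 | p = 3/4), X ~ Binomial(13, 3/4).
Equivalently, β = 1 − P(X ≥ 11) = 22394171/33554432.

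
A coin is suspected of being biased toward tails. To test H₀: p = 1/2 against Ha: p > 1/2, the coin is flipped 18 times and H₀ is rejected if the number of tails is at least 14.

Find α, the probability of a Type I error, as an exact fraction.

The Type I error probability is α = P(X ≥ 14) computed under H₀, where X ~ Binomial(18, 1/2).
That's C(18,14) + C(18,15) + C(18,16) + C(18,17) + C(18,18) over 2^18, i.e. (3060 + 816 + 153 + 18 + 1)/262144 = 4048/262144 = 253/16384.

253/16384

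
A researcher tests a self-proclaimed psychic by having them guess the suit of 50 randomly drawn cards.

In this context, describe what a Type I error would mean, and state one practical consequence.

A Type I error would mean concluding that the subject performs better than chance when in fact the subject is guessing at random (p = 1/4). Consequence: a lucky guesser is credited with psychic ability.

With the conventional null hypothesis that the subject is guessing at random (p = 1/4):
A Type I error is rejecting H₀ when H₀ is true.
Here that means concluding the subject has some ability beyond chance when actually the subject is guessing at random (p = 1/4).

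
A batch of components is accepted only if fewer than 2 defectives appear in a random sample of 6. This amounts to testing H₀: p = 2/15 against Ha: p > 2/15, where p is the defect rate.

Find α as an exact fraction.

Under H₀, X ~ Binomial(6, 2/15); the Type I error rate is P(X ≥ 2).
Via the complement, α = 1 − Σ_{j=0}^{1} C(6,j)(2/15)^j(13/15)^{6-j} = 84332/455625.

84332/455625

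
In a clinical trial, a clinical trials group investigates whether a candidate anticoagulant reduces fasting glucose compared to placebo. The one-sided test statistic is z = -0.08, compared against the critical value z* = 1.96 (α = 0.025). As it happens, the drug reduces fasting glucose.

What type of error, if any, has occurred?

Type II error

The conventional null hypothesis is that the drug has no effect on fasting glucose.
Since z = -0.08 ≤ z* = 1.96, H₀ is not rejected.
H₀ is false (actually the drug reduces fasting glucose).
Failing to reject a false H₀ is a Type II error.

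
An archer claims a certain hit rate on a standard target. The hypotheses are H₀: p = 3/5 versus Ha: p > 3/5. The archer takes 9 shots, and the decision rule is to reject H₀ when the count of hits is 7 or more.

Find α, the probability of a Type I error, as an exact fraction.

Under H₀, S ~ Binomial(9, 3/5), and α = P(S ≥ 7).
Adding the binomial terms for j = 7 through 9 with p = 3/5 yields 452709/1953125.

452709/1953125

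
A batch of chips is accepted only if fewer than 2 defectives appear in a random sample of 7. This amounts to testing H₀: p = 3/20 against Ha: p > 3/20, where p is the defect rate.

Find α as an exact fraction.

181386189/640000000

Under H₀, X ~ Binomial(7, 3/20); the Type I error rate is P(X ≥ 2).
Via the complement, α = 1 − Σ_{j=0}^{1} C(7,j)(3/20)^j(17/20)^{7-j} = 181386189/640000000.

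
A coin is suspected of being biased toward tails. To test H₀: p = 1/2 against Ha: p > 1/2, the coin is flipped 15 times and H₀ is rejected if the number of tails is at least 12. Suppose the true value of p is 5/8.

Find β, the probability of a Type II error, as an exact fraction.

7681591069083/8796093022208

Under the alternative p = 5/8, Y ~ Binomial(15, 5/8); β is the probability the test does not reject, P(Y < 12).
Adding the binomial probabilities P(Y=0)+…+P(Y=11) at p = 5/8 gives 7681591069083/8796093022208.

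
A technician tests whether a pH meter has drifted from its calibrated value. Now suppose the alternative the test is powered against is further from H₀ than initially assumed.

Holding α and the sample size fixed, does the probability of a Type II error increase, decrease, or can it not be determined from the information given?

A bigger departure from H₀ is easier for the test to detect, so it fails to reject less often.

It decreases.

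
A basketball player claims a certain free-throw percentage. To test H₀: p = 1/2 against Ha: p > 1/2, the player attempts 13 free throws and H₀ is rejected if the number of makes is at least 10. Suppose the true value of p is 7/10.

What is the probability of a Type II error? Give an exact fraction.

A Type II error is failing to reject when Ha holds: with p = 7/10, β = P(X ≤ 9).
Equivalently, β = 1 − P(X ≥ 10) = 579394354239/1000000000000.

579394354239/1000000000000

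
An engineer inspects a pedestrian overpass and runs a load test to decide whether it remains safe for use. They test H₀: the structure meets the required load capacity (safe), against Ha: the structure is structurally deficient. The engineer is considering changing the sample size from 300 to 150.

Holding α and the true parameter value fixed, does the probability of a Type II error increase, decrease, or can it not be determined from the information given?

It increases.

A smaller sample increases the standard error, so the sampling distributions under H₀ and Ha overlap more.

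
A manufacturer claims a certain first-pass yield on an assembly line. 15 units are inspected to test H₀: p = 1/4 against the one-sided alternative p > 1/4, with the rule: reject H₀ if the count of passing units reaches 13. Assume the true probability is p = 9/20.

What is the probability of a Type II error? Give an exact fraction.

A Type II error is failing to reject when Ha holds: with p = 9/20, β = P(Y ≤ 12).
Equivalently, β = 1 − P(Y ≥ 13) = 32731725032763916841/32768000000000000000.

32731725032763916841/32768000000000000000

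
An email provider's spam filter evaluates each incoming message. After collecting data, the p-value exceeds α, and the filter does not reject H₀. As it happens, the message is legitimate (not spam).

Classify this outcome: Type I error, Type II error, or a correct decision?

No error (correct decision).

The conventional null hypothesis here is that the message is legitimate (not spam).
The test retained a true H₀ — the decision matches the true state.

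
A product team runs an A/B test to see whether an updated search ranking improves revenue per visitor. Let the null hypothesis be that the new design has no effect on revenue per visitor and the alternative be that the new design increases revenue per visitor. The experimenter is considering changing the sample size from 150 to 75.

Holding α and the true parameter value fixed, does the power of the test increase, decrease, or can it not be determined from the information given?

It decreases.

With less data the test statistic is noisier; under Ha, more outcomes land inside the acceptance region.
Since power = 1 − β and β increases, power decreases.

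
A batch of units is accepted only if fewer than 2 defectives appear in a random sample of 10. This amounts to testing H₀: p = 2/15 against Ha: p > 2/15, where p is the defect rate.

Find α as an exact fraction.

α = P(reject H₀ | H₀ true) = P(Y ≥ 2 | p = 2/15), Y ~ Binomial(10, 2/15).
α = 1 − P(Y ≤ 1) = 1 − 116649493103/192216796875 = 75567303772/192216796875.

75567303772/192216796875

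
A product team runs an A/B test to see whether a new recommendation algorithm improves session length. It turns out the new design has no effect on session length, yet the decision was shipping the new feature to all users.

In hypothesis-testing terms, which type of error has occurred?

The null hypothesis here is that the new design has no effect on session length.
'Shipping the new feature to all users' corresponds to rejecting H₀.
H₀ was rejected but H₀ is true — a Type I error (false positive).

Type I error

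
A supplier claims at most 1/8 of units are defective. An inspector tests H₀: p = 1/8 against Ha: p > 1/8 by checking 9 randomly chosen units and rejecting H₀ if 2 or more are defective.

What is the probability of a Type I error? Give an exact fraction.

2623807/8388608

The significance level is the probability, assuming p = 1/8, of seeing 2 or more defectives in 9 draws.
Computing the lower-tail complement: 1 − 5764801/8388608 = 2623807/8388608.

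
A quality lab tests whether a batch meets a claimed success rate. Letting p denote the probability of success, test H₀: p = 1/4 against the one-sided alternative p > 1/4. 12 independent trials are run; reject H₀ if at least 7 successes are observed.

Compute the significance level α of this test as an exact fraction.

Under H₀, X ~ Binomial(12, 1/4), and α = P(X ≥ 7).
P(X ≥ 7) = Σ_{j=7}^{12} C(12,j)·(1/4)^j·(3/4)^{12-j} = 119561/8388608.

119561/8388608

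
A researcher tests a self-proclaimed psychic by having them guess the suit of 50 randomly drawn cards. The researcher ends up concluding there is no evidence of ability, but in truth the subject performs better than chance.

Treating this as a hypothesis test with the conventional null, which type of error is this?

The null hypothesis here is that the subject is guessing at random (p = 1/4).
'Concluding there is no evidence of ability' corresponds to failing to reject H₀.
H₀ was not rejected but H₀ is false — a Type II error (false negative).

Type II error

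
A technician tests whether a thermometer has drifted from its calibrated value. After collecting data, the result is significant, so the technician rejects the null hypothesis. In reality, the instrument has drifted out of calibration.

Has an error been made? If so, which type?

No error (correct decision).

The conventional null hypothesis here is that the instrument is correctly calibrated.
The test rejected a false H₀ — the decision matches the true state.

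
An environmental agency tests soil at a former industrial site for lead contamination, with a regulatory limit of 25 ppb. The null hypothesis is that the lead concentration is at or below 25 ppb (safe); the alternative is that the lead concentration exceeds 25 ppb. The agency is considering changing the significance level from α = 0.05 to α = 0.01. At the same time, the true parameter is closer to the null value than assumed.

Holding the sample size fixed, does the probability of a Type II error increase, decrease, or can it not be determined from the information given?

A smaller α moves the rejection region further into the tail. With the alternative true, more outcomes now fall outside the rejection region, so failing to reject becomes more likely. A smaller departure from H₀ means the test statistic under Ha is distributed closer to where it would be under H₀; rejection becomes less likely. Both changes push β in the same direction.

It increases.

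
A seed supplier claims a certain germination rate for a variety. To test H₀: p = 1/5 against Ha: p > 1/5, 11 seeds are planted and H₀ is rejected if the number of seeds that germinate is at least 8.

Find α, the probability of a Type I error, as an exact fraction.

Under H₀, Y ~ Binomial(11, 1/5), and α = P(Y ≥ 8).
Summing C(11,j)(1/5)^j(4/5)^{11−j} for j = 8,…,11 gives 2297/9765625.

2297/9765625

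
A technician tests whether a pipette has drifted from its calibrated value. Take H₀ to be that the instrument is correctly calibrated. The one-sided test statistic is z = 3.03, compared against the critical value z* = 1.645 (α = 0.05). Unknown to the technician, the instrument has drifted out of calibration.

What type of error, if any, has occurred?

Neither — the decision is correct.

Since z = 3.03 > z* = 1.645, H₀ is rejected.
H₀ is false (actually the instrument has drifted out of calibration).
The decision matches the true state — no error.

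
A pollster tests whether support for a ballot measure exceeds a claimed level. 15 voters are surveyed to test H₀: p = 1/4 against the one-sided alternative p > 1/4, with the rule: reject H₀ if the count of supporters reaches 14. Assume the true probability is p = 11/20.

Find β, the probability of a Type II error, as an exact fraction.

A Type II error is failing to reject when Ha holds: with p = 11/20, β = P(K ≤ 13).
Equivalently, β = 1 − P(K ≥ 14) = 16356278262148423407/16384000000000000000.

16356278262148423407/16384000000000000000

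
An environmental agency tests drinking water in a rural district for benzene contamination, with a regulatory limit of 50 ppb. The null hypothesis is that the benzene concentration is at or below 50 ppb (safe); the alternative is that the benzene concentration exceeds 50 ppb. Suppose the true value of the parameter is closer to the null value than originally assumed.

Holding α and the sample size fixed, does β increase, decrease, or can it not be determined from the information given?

It increases.

A smaller departure from H₀ means the test statistic under Ha is distributed closer to where it would be under H₀; rejection becomes less likely.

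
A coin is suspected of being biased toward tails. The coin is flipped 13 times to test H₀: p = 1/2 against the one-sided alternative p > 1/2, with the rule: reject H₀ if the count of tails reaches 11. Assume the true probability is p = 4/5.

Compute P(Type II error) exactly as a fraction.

A Type II error is failing to reject when Ha holds: with p = 4/5, β = P(Y ≤ 10).
Equivalently, β = 1 − P(Y ≥ 11) = 608334741/1220703125.

608334741/1220703125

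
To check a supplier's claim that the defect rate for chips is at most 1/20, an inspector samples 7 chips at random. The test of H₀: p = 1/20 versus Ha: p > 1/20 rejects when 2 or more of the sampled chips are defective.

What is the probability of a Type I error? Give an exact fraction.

28403547/640000000

Under H₀, K ~ Binomial(7, 1/20); the Type I error rate is P(K ≥ 2).
α = 1 − P(K ≤ 1) = 1 − 611596453/640000000 = 28403547/640000000.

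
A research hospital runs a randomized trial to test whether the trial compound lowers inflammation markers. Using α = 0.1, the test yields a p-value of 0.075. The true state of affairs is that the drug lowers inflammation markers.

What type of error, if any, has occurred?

The conventional null hypothesis is that the drug has no effect on inflammation markers.
Since p = 0.075 < α = 0.1, H₀ is rejected.
H₀ is false (actually the drug lowers inflammation markers).
The decision matches the true state — no error.

No error — this is a correct decision.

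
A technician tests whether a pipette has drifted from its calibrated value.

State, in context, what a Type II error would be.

A Type II error would mean concluding that the instrument is correctly calibrated (or at least failing to establish that the instrument has drifted out of calibration) when in fact the instrument has drifted out of calibration.

With the conventional null hypothesis that the instrument is correctly calibrated:
A Type II error is failing to reject H₀ when H₀ is false.
Here that means leaving the instrument in service when actually the instrument has drifted out of calibration.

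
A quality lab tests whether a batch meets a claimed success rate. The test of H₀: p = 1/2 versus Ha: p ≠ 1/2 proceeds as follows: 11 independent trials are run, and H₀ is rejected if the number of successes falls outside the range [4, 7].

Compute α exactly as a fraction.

Under H₀, Y ~ Binomial(11, 1/2); α is the probability of landing in either tail, P(Y ≤ 3) + P(Y ≥ 8).
Each tail has probability (1 + 11 + 55 + 165)/2048; doubling gives α = 464/2048 = 29/128.

29/128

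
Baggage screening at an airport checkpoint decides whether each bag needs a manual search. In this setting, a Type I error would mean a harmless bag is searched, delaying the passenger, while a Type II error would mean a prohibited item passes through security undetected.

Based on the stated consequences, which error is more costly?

Type II error

The Type II consequence (a prohibited item passes through security undetected) is more severe than the Type I consequence (a harmless bag is searched, delaying the passenger).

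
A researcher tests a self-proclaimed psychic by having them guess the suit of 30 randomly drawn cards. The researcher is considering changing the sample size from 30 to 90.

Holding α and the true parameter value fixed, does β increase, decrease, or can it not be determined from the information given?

It decreases.

Increasing n separates the H₀ and Ha sampling distributions, so under Ha fewer outcomes land in the acceptance region.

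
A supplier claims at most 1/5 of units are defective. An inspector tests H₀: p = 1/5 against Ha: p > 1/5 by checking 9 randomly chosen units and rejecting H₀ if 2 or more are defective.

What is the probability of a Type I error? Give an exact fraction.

The significance level is the probability, assuming p = 1/5, of seeing 2 or more defectives in 9 draws.
α = 1 − P(Y ≤ 1) = 1 − 851968/1953125 = 1101157/1953125.

1101157/1953125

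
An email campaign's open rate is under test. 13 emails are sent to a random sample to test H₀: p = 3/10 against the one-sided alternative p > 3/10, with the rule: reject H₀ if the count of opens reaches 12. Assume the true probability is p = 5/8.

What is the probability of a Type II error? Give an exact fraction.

Under the alternative p = 5/8, X ~ Binomial(13, 5/8); β is the probability the test does not reject, P(X < 12).
Adding the binomial probabilities P(X=0)+…+P(X=11) at p = 5/8 gives 134753406597/137438953472.

134753406597/137438953472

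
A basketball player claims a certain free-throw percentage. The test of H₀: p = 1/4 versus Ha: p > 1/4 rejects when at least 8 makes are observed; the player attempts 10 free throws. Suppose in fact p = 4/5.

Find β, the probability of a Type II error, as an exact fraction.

Under the alternative p = 4/5, X ~ Binomial(10, 4/5); β is the probability the test does not reject, P(X < 8).
Equivalently, β = 1 − P(X ≥ 8) = 3146489/9765625.

3146489/9765625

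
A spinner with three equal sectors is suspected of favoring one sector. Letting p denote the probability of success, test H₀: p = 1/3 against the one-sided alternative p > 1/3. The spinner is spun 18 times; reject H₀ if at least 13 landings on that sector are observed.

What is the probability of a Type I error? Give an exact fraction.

α = P(reject H₀ | H₀ true) = P(Y ≥ 13 | p = 1/3), with Y ~ Binomial(18, 1/3).
Summing C(18,j)(1/3)^j(2/3)^{18−j} for j = 13,…,18 gives 330313/387420489.

330313/387420489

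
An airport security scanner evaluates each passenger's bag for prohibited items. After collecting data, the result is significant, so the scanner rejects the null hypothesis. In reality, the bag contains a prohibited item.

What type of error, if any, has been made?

No error (correct decision).

The conventional null hypothesis here is that the bag contains no prohibited items.
The test rejected a false H₀ — the decision matches the true state.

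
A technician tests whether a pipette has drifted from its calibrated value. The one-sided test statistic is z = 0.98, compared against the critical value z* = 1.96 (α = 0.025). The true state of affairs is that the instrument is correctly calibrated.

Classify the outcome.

The conventional null hypothesis is that the instrument is correctly calibrated.
Since z = 0.98 ≤ z* = 1.96, H₀ is not rejected.
H₀ is true (actually the instrument is correctly calibrated).
The decision matches the true state — no error.

No error (correct decision).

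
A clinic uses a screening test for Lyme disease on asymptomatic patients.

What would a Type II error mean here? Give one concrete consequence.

A Type II error would mean concluding that the patient does not have Lyme disease (or at least failing to establish that the patient has Lyme disease) when in fact the patient has Lyme disease. Consequence: the disease goes undetected and untreated until it has progressed.

With the conventional null hypothesis that the patient does not have Lyme disease:
A Type II error is failing to reject H₀ when H₀ is false.
Here that means clearing the patient as negative when actually the patient has Lyme disease.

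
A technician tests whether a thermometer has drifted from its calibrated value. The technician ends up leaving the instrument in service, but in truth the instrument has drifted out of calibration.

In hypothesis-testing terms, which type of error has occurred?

The null hypothesis here is that the instrument is correctly calibrated.
'Leaving the instrument in service' corresponds to failing to reject H₀.
H₀ was not rejected but H₀ is false — a Type II error (false negative).

Type II error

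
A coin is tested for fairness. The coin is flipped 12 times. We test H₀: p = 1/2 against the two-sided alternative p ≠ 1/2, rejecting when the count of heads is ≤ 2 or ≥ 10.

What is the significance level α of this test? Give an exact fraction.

α = P(Y ≤ 2 or Y ≥ 10 | p = 1/2), Y ~ Binomial(12, 1/2).
By symmetry, α = 2·P(Y ≤ 2) = 2·(1 + 12 + 66)/4096 = 158/4096 = 79/2048.

79/2048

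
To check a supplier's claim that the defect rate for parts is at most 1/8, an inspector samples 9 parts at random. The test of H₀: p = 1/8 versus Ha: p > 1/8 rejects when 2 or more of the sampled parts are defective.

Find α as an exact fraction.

2623807/8388608

Under H₀, Y ~ Binomial(9, 1/8); the Type I error rate is P(Y ≥ 2).
Via the complement, α = 1 − Σ_{j=0}^{1} C(9,j)(1/8)^j(7/8)^{9-j} = 2623807/8388608.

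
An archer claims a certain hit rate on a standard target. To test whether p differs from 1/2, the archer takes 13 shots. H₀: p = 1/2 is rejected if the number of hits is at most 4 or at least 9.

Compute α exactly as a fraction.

1093/4096

The significance level is the null-hypothesis probability of the rejection region {≤4} ∪ {≥9}.
The two tails are symmetric, so α = 2·(1 + 13 + 78 + 286 + 715)/2^13 = 2186/8192 = 1093/4096.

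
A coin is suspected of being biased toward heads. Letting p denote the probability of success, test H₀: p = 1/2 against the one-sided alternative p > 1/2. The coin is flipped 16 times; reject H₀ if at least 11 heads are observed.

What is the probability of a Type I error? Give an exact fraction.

6885/65536

The Type I error probability is α = P(S ≥ 11) computed under H₀, where S ~ Binomial(16, 1/2).
That's C(16,11) + C(16,12) + C(16,13) + C(16,14) + C(16,15) + C(16,16) over 2^16, i.e. (4368 + 1820 + 560 + 120 + 16 + 1)/65536 = 6885/65536.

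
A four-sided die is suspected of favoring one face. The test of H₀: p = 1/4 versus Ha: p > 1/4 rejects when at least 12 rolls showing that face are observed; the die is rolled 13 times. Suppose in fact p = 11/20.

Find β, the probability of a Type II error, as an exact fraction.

636861571623279/640000000000000

β = P(fail to reject H₀ | Ha true) = P(Y ≤ 11 | p = 11/20), Y ~ Binomial(13, 11/20).
Summing C(13,j)·(11/20)^j·(9/20)^{13-j} for j = 0..11 gives 636861571623279/640000000000000.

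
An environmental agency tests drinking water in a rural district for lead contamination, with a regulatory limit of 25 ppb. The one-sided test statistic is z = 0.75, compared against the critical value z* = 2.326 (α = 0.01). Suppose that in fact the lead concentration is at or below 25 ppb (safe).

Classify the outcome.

No error — this is a correct decision.

The conventional null hypothesis is that the lead concentration is at or below 25 ppb (safe).
Since z = 0.75 ≤ z* = 2.326, H₀ is not rejected.
H₀ is true (actually the lead concentration is at or below 25 ppb (safe)).
The decision matches the true state — no error.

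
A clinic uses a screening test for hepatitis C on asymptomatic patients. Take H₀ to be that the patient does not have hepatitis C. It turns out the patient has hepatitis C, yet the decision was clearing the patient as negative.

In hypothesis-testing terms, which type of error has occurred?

Type II error

'Clearing the patient as negative' corresponds to failing to reject H₀.
H₀ was not rejected but H₀ is false — a Type II error (false negative).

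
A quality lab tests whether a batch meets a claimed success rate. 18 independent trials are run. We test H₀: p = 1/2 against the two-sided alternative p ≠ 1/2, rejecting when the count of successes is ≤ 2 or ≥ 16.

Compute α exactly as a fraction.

43/32768

Under H₀, K ~ Binomial(18, 1/2); α is the probability of landing in either tail, P(K ≤ 2) + P(K ≥ 16).
Each tail has probability (1 + 18 + 153)/262144; doubling gives α = 344/262144 = 43/32768.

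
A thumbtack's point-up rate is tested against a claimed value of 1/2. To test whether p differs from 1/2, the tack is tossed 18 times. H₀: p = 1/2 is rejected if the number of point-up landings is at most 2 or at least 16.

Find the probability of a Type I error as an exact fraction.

43/32768

Under H₀, K ~ Binomial(18, 1/2); α is the probability of landing in either tail, P(K ≤ 2) + P(K ≥ 16).
Each tail has probability (1 + 18 + 153)/262144; doubling gives α = 344/262144 = 43/32768.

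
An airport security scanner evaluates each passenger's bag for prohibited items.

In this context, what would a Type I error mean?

A Type I error would mean concluding that the bag contains a prohibited item when in fact the bag contains no prohibited items.

With the conventional null hypothesis that the bag contains no prohibited items:
A Type I error is rejecting H₀ when H₀ is true.
Here that means flagging the bag for a manual search when actually the bag contains no prohibited items.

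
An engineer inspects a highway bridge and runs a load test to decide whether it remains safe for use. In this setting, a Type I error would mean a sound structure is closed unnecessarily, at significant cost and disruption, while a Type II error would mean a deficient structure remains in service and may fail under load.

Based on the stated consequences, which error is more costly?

The Type II consequence (a deficient structure remains in service and may fail under load) is more severe than the Type I consequence (a sound structure is closed unnecessarily, at significant cost and disruption).

Type II error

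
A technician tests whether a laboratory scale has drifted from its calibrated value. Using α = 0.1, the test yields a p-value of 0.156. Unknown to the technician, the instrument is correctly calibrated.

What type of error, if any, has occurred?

The conventional null hypothesis is that the instrument is correctly calibrated.
Since p = 0.156 ≥ α = 0.1, H₀ is not rejected.
H₀ is true (actually the instrument is correctly calibrated).
The decision matches the true state — no error.

No error (correct decision).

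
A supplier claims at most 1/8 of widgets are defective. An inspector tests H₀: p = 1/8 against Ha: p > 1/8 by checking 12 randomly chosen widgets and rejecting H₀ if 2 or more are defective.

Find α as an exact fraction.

31150268619/68719476736

α = P(reject H₀ | H₀ true) = P(K ≥ 2 | p = 1/8), K ~ Binomial(12, 1/8).
Computing the lower-tail complement: 1 − 37569208117/68719476736 = 31150268619/68719476736.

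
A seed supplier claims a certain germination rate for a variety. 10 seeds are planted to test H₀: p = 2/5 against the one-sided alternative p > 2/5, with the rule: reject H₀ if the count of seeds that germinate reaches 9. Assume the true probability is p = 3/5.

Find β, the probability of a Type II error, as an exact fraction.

9312916/9765625

β = P(fail to reject H₀ | Ha true) = P(Y ≤ 8 | p = 3/5), Y ~ Binomial(10, 3/5).
Summing C(10,j)·(3/5)^j·(2/5)^{10-j} for j = 0..8 gives 9312916/9765625.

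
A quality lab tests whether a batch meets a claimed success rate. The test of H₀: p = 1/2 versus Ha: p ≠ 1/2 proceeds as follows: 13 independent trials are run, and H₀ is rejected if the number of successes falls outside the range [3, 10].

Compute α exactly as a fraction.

23/1024

Under H₀, X ~ Binomial(13, 1/2); α is the probability of landing in either tail, P(X ≤ 2) + P(X ≥ 11).
Each tail has probability (1 + 13 + 78)/8192; doubling gives α = 184/8192 = 23/1024.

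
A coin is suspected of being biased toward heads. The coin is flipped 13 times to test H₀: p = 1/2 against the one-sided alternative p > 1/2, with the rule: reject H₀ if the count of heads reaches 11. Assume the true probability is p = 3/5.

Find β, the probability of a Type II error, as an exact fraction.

1150021472/1220703125

A Type II error is failing to reject when Ha holds: with p = 3/5, β = P(Y ≤ 10).
Summing C(13,j)·(3/5)^j·(2/5)^{13-j} for j = 0..10 gives 1150021472/1220703125.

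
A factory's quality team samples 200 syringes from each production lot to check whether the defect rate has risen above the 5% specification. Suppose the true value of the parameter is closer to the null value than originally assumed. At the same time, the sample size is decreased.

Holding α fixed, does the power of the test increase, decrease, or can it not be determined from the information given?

It decreases.

A smaller true effect puts the Ha sampling distribution closer to H₀, so more of it falls in the non-rejection region. A smaller sample increases the standard error, so the sampling distributions under H₀ and Ha overlap more. Both changes push β in the same direction.
Since power = 1 − β and β increases, power decreases.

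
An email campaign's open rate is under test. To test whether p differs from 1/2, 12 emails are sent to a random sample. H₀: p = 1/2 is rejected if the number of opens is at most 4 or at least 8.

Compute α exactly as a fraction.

397/1024

The significance level is the null-hypothesis probability of the rejection region {≤4} ∪ {≥8}.
The two tails are symmetric, so α = 2·(1 + 12 + 66 + 220 + 495)/2^12 = 1588/4096 = 397/1024.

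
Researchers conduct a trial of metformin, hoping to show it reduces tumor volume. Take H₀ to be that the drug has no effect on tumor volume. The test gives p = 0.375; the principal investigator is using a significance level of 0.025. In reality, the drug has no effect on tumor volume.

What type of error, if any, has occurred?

Since p = 0.375 ≥ α = 0.025, H₀ is not rejected.
H₀ is true (actually the drug has no effect on tumor volume).
The decision matches the true state — no error.

No error (correct decision).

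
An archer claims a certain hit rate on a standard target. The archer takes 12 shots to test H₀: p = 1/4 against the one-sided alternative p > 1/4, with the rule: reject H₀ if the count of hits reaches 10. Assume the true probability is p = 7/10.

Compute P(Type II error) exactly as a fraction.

A Type II error is failing to reject when Ha holds: with p = 7/10, β = P(K ≤ 9).
Summing C(12,j)·(7/10)^j·(3/10)^{12-j} for j = 0..9 gives 149436930429/200000000000.

149436930429/200000000000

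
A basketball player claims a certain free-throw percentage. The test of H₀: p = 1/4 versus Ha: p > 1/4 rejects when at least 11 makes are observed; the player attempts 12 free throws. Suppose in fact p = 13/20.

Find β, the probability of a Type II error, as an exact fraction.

Under the alternative p = 13/20, Y ~ Binomial(12, 13/20); β is the probability the test does not reject, P(Y < 11).
Summing C(12,j)·(13/20)^j·(7/20)^{12-j} for j = 0..10 gives 3922160441778411/4096000000000000.

3922160441778411/4096000000000000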